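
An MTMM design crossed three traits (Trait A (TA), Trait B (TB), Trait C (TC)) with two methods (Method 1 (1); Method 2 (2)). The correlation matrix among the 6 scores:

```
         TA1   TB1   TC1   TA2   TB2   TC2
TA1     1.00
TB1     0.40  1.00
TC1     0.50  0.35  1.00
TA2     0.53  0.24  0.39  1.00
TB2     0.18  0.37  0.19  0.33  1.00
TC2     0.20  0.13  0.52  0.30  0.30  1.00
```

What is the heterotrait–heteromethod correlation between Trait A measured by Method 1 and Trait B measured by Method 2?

Different traits and methods: r(TA1, TB2) = 0.18.

0.18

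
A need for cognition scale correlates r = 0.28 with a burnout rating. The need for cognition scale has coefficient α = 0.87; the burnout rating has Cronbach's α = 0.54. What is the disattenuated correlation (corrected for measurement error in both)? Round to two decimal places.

r_true = r_obs / √(r_xx · r_yy) = 0.28 / √(0.87 × 0.54) = 0.28 / √0.4698 = 0.28 / 0.6854 ≈ 0.41.

0.41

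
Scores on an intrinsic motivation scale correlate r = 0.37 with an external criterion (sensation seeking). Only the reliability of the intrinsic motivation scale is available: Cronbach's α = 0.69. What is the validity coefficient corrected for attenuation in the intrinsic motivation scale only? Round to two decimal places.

Single correction: r_c = r_obs / √r_xx = 0.37 / √0.69 = 0.37 / 0.8307 ≈ 0.45.

0.45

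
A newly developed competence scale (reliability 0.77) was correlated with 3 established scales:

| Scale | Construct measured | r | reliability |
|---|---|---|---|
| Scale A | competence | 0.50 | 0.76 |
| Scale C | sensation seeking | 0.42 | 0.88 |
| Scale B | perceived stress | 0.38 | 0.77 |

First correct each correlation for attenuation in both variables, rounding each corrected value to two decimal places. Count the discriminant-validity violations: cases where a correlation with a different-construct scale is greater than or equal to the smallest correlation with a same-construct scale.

0

Disattenuated r (r / √(r_scale · r_new)):
  Scale A (conv): 0.50 / √(0.76·0.77) = 0.65
  Scale C (disc): 0.42 / √(0.88·0.77) = 0.51
  Scale B (disc): 0.38 / √(0.77·0.77) = 0.49
Smallest convergent = 0.65. Discriminant values: 0.51, 0.49; count ≥ 0.65 → 0.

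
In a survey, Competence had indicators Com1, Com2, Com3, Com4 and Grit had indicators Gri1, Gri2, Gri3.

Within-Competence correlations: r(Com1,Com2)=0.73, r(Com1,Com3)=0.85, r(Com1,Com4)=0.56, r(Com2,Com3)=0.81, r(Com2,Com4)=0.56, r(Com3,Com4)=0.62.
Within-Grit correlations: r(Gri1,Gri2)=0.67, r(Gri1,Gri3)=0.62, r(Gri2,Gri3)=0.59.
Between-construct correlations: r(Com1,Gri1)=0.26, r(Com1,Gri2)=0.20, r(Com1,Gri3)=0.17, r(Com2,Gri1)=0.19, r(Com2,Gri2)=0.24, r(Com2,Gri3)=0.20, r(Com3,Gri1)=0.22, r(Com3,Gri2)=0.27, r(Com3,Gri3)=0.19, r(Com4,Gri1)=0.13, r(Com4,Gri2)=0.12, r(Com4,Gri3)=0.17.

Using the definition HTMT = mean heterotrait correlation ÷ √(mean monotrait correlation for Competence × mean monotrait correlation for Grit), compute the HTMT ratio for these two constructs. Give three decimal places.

0.299

Mean between = 2.36/12 = 0.1967.
Mean within-Com = 4.13/6 = 0.6883; mean within-Gri = 1.88/3 = 0.6267.
Geometric mean = √(0.6883 × 0.6267) = 0.6568.
HTMT = 0.1967 / 0.6568 = 0.299.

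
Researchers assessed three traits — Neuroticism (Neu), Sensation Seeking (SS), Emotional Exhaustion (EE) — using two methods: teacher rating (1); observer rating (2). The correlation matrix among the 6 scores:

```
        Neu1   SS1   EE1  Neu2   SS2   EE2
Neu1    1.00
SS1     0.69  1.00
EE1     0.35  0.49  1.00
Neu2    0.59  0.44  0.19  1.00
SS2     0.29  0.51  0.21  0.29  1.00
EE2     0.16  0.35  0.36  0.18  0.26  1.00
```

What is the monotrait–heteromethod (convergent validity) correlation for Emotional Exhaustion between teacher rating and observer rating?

0.36

Same trait (EE), different methods: r(EE1, EE2) = 0.36.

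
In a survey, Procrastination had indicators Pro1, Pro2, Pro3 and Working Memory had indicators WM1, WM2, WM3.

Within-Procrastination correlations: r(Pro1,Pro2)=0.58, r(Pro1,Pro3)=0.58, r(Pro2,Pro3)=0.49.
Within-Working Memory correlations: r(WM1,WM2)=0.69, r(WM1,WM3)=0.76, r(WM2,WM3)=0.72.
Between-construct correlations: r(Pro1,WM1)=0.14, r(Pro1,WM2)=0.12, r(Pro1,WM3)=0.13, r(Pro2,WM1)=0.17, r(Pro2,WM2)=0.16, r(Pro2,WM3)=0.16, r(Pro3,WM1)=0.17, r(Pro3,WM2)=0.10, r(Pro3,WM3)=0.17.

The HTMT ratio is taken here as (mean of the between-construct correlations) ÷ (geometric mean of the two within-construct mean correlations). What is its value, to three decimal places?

0.233

Mean heterotrait r = 1.32/9 = 0.1467.
Mean within-Pro = 1.65/3 = 0.5500; mean within-WM = 2.17/3 = 0.7233.
Geometric mean = √(0.5500 × 0.7233) = 0.6307.
HTMT = 0.1467 / 0.6307 = 0.233.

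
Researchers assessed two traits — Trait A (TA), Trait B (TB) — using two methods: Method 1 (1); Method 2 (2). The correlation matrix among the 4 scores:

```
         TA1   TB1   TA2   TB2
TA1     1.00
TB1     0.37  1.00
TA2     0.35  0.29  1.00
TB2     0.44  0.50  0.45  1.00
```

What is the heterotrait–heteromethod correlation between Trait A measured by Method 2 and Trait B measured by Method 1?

0.29

Different traits and methods: r(TA2, TB1) = 0.29.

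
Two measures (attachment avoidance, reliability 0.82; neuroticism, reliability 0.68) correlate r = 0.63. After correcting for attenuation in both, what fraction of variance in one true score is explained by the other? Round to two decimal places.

Disattenuated r = 0.63 / √(0.82 × 0.68) = 0.63 / 0.7467 = 0.8437.
Shared true-score variance = 0.8437² = 0.7118 ≈ 0.71.

0.71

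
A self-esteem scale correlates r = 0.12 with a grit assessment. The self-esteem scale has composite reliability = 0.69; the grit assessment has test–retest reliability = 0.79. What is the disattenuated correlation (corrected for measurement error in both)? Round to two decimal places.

r_true = r_obs / √(r_xx · r_yy) = 0.12 / √(0.69 × 0.79) = 0.12 / √0.5451 = 0.12 / 0.7383 ≈ 0.16.

0.16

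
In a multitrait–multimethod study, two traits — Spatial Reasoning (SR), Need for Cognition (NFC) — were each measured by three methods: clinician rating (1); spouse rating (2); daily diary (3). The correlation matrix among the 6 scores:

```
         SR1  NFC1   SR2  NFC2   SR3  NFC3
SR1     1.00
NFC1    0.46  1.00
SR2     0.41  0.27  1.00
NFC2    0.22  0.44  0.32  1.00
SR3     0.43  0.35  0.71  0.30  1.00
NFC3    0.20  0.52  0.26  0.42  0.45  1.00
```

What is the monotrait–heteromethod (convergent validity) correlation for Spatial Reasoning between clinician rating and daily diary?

0.43

Same trait (SR), different methods: r(SR1, SR3) = 0.43.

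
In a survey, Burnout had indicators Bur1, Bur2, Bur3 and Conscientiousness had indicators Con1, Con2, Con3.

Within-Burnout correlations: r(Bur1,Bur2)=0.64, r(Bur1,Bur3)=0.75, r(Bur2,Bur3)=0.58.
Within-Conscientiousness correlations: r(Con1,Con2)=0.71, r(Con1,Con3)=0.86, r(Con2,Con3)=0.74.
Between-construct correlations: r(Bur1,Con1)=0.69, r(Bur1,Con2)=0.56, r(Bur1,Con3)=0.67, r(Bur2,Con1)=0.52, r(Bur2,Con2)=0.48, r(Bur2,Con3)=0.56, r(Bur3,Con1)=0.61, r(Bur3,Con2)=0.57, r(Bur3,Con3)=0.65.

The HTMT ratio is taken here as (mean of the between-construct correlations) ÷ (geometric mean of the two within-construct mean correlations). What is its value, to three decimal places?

Mean heterotrait r = 5.31/9 = 0.5900.
Mean within-Bur = 1.97/3 = 0.6567; mean within-Con = 2.31/3 = 0.7700.
Geometric mean = √(0.6567 × 0.7700) = 0.7111.
HTMT = 0.5900 / 0.7111 = 0.830.

0.830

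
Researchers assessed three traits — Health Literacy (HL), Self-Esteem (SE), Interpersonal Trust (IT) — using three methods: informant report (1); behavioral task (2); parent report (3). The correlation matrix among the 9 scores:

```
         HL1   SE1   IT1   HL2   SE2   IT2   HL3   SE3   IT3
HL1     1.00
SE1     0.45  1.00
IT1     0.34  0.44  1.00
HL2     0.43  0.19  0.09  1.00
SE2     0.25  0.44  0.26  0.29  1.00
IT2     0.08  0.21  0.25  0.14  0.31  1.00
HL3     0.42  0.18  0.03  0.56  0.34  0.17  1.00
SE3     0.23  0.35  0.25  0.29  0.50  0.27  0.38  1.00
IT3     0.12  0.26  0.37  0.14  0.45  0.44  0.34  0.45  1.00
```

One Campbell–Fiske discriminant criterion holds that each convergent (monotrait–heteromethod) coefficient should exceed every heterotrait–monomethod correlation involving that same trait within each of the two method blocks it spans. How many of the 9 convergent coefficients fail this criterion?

7

Convergent coefficients and their comparison sets:
HL (methods 1·2): 0.43 vs {0.45, 0.29, 0.34, 0.14} → fail.
HL (methods 1·3): 0.42 vs {0.45, 0.38, 0.34, 0.34} → fail.
HL (methods 2·3): 0.56 vs {0.29, 0.38, 0.14, 0.34} → pass.
SE (methods 1·2): 0.44 vs {0.45, 0.29, 0.44, 0.31} → fail.
SE (methods 1·3): 0.35 vs {0.45, 0.38, 0.44, 0.45} → fail.
SE (methods 2·3): 0.50 vs {0.29, 0.38, 0.31, 0.45} → pass.
IT (methods 1·2): 0.25 vs {0.34, 0.14, 0.44, 0.31} → fail.
IT (methods 1·3): 0.37 vs {0.34, 0.34, 0.44, 0.45} → fail.
IT (methods 2·3): 0.44 vs {0.14, 0.34, 0.31, 0.45} → fail.
7 of 9 fail.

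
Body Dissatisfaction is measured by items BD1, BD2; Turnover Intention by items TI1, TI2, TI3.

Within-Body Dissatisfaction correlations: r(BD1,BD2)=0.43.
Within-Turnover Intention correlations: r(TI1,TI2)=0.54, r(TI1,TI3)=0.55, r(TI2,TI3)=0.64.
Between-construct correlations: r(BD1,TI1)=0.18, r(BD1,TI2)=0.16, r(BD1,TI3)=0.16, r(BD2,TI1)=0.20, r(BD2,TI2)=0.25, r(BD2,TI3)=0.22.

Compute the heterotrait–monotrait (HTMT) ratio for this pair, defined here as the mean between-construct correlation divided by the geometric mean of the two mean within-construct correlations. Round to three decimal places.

0.392

Between-construct mean = 1.17/6 = 0.1950.
Mean within-BD = 0.43/1 = 0.4300; mean within-TI = 1.73/3 = 0.5767.
Geometric mean = √(0.4300 × 0.5767) = 0.4980.
HTMT = 0.1950 / 0.4980 = 0.392.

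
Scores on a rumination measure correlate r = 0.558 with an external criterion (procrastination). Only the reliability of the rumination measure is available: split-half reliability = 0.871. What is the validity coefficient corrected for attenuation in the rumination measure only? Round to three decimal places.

Single correction: r_c = r_obs / √r_xx = 0.558 / √0.871 = 0.558 / 0.9333 ≈ 0.598.

0.598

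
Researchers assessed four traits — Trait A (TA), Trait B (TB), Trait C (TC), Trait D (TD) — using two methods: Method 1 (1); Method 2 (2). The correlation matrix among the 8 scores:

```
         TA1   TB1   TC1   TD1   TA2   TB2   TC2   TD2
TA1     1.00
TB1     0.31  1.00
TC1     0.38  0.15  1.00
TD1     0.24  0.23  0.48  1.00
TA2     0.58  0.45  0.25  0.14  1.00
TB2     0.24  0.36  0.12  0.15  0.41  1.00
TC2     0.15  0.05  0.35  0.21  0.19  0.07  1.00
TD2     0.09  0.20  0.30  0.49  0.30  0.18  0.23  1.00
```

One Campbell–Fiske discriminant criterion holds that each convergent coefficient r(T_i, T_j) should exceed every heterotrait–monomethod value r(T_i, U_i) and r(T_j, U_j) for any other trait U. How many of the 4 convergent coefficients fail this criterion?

Convergent coefficients and their comparison sets:
TA (methods 1·2): 0.58 vs {0.31, 0.41, 0.38, 0.19, 0.24, 0.30} → pass.
TB (methods 1·2): 0.36 vs {0.31, 0.41, 0.15, 0.07, 0.23, 0.18} → fail.
TC (methods 1·2): 0.35 vs {0.38, 0.19, 0.15, 0.07, 0.48, 0.23} → fail.
TD (methods 1·2): 0.49 vs {0.24, 0.30, 0.23, 0.18, 0.48, 0.23} → pass.
2 of 4 fail.

2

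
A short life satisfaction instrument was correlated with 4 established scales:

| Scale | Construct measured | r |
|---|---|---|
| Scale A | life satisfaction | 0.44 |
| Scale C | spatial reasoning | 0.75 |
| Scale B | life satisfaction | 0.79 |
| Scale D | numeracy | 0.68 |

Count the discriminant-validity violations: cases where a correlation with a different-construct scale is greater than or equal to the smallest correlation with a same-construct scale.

2

Convergent (same construct = life satisfaction): Scale A, Scale B.
Smallest convergent = 0.44. Discriminant values: 0.75, 0.68; count ≥ 0.44 → 2.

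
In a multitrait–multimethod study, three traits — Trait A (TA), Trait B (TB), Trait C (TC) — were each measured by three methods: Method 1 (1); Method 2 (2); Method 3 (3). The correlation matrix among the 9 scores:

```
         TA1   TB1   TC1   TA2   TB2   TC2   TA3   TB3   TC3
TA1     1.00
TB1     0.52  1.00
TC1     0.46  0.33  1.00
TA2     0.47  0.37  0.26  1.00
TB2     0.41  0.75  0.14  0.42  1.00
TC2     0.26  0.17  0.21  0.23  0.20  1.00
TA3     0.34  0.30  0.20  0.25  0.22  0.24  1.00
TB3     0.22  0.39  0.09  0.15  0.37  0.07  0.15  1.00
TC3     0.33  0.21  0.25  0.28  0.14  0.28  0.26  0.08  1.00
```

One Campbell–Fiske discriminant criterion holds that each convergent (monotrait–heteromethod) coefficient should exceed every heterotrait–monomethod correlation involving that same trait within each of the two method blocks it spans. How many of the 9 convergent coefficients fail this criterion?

Checking each validity diagonal entry against its comparison values:
TA (methods 1·2): 0.47 vs {0.52, 0.42, 0.46, 0.23} → fail.
TA (methods 1·3): 0.34 vs {0.52, 0.15, 0.46, 0.26} → fail.
TA (methods 2·3): 0.25 vs {0.42, 0.15, 0.23, 0.26} → fail.
TB (methods 1·2): 0.75 vs {0.52, 0.42, 0.33, 0.20} → pass.
TB (methods 1·3): 0.39 vs {0.52, 0.15, 0.33, 0.08} → fail.
TB (methods 2·3): 0.37 vs {0.42, 0.15, 0.20, 0.08} → fail.
TC (methods 1·2): 0.21 vs {0.46, 0.23, 0.33, 0.20} → fail.
TC (methods 1·3): 0.25 vs {0.46, 0.26, 0.33, 0.08} → fail.
TC (methods 2·3): 0.28 vs {0.23, 0.26, 0.20, 0.08} → pass.
7 of 9 fail.

7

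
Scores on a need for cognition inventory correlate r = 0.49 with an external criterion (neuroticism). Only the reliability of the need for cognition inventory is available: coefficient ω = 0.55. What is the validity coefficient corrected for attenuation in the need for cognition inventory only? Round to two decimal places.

Single correction: r_c = r_obs / √r_xx = 0.49 / √0.55 = 0.49 / 0.7416 ≈ 0.66.

0.66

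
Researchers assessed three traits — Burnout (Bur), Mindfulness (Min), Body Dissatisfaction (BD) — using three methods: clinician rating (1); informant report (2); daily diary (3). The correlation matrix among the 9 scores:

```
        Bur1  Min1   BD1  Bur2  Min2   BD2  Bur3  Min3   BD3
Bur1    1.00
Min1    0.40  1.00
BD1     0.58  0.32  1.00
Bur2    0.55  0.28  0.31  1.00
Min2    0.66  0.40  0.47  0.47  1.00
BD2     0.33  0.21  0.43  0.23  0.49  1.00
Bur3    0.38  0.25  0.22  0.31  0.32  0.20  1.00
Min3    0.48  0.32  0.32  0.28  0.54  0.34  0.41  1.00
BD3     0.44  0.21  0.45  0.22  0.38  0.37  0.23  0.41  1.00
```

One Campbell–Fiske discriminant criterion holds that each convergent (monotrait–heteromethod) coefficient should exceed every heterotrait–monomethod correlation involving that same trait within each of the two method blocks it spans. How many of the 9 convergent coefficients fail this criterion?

8

Checking each validity diagonal entry against its comparison values:
Bur (methods 1·2): 0.55 vs {0.40, 0.47, 0.58, 0.23} → fail.
Bur (methods 1·3): 0.38 vs {0.40, 0.41, 0.58, 0.23} → fail.
Bur (methods 2·3): 0.31 vs {0.47, 0.41, 0.23, 0.23} → fail.
Min (methods 1·2): 0.40 vs {0.40, 0.47, 0.32, 0.49} → fail.
Min (methods 1·3): 0.32 vs {0.40, 0.41, 0.32, 0.41} → fail.
Min (methods 2·3): 0.54 vs {0.47, 0.41, 0.49, 0.41} → pass.
BD (methods 1·2): 0.43 vs {0.58, 0.23, 0.32, 0.49} → fail.
BD (methods 1·3): 0.45 vs {0.58, 0.23, 0.32, 0.41} → fail.
BD (methods 2·3): 0.37 vs {0.23, 0.23, 0.49, 0.41} → fail.
8 of 9 fail.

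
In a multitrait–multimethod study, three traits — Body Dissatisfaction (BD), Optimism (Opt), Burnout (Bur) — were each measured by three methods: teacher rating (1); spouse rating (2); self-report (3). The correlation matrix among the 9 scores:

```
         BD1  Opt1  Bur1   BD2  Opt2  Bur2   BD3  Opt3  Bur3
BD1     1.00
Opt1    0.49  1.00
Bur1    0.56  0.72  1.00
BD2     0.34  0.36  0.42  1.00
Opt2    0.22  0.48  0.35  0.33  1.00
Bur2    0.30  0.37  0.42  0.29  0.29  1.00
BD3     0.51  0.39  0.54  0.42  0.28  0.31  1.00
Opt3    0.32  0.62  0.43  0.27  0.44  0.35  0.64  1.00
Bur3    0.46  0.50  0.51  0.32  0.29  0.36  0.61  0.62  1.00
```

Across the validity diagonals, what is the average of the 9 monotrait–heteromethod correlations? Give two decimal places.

0.46

Convergent values: 0.34, 0.51, 0.42, 0.48, 0.62, 0.44, 0.42, 0.51, 0.36; mean = 4.10/9 = 0.46.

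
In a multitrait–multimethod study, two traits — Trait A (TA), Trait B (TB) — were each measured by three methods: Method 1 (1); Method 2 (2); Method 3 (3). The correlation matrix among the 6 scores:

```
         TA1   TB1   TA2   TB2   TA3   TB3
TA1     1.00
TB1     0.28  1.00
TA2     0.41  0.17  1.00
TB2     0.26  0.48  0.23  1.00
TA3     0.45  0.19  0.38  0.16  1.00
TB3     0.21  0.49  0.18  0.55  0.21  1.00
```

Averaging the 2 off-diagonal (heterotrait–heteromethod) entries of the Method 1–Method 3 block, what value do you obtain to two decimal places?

HTHM values (method 1 × method 3): 0.21, 0.19; mean = 0.40/2 = 0.20.

0.20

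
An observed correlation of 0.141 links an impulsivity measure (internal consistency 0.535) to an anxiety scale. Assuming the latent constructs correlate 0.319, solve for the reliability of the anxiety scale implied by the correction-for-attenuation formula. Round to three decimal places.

0.365

r_true = r_obs / √(r_xx · r_yy) ⇒ 0.319 = 0.141 / √(0.535 · r_yy).
√(0.535 · r_yy) = 0.141 / 0.319 = 0.4420; 0.535 · r_yy = 0.1954; r_yy = 0.1954 / 0.535 ≈ 0.365.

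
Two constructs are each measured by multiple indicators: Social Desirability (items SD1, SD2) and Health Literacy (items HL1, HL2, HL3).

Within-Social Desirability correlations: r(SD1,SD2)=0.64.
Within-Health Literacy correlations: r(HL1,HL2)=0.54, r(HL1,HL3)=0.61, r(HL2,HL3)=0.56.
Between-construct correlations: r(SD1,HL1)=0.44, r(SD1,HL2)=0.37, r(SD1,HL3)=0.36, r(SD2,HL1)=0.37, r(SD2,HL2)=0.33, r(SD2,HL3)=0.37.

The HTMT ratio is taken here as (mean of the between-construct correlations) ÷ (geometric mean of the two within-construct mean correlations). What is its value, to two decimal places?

Mean heterotrait r = 2.24/6 = 0.3733.
Mean within-SD = 0.64/1 = 0.6400; mean within-HL = 1.71/3 = 0.5700.
Geometric mean = √(0.6400 × 0.5700) = 0.6040.
HTMT = 0.3733 / 0.6040 = 0.62.

0.62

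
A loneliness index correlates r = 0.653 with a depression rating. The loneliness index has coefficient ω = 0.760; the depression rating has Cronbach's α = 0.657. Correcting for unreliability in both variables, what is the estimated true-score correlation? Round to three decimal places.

0.924

r_true = r_obs / √(r_xx · r_yy) = 0.653 / √(0.760 × 0.657) = 0.653 / √0.499320 = 0.653 / 0.7066 ≈ 0.924.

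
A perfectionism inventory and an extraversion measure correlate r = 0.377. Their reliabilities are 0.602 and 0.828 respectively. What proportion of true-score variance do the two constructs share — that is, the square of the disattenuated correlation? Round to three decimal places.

0.285

Disattenuated r = 0.377 / √(0.602 × 0.828) = 0.377 / 0.7060 = 0.5340.
Shared true-score variance = 0.5340² = 0.2852 ≈ 0.285.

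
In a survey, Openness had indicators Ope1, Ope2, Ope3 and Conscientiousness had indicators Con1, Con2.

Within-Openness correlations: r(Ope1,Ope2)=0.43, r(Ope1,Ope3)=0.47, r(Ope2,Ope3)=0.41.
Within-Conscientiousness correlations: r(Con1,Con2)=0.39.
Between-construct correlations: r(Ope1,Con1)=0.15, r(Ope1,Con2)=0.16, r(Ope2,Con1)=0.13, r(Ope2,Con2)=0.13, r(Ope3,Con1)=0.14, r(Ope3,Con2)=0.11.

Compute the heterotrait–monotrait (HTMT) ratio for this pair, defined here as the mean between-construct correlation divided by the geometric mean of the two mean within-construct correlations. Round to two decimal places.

0.33

Mean heterotrait r = 0.82/6 = 0.1367.
Mean within-Ope = 1.31/3 = 0.4367; mean within-Con = 0.39/1 = 0.3900.
Geometric mean = √(0.4367 × 0.3900) = 0.4127.
HTMT = 0.1367 / 0.4127 = 0.33.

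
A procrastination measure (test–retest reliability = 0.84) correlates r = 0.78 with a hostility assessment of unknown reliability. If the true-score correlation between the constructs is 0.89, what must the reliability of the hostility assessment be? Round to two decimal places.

0.91

r_true = r_obs / √(r_xx · r_yy) ⇒ 0.89 = 0.78 / √(0.84 · r_yy).
√(0.84 · r_yy) = 0.78 / 0.89 = 0.8764; 0.84 · r_yy = 0.7681; r_yy = 0.7681 / 0.84 ≈ 0.91.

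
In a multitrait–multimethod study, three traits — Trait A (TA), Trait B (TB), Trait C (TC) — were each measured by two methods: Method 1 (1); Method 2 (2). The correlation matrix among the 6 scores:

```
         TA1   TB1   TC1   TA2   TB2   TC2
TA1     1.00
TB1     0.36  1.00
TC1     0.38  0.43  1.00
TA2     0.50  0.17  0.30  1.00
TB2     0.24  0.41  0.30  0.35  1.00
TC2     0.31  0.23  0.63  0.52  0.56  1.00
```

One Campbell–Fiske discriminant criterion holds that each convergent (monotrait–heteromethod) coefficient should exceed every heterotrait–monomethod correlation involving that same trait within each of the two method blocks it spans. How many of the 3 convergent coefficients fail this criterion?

Convergent coefficients and their comparison sets:
TA (methods 1·2): 0.50 vs {0.36, 0.35, 0.38, 0.52} → fail.
TB (methods 1·2): 0.41 vs {0.36, 0.35, 0.43, 0.56} → fail.
TC (methods 1·2): 0.63 vs {0.38, 0.52, 0.43, 0.56} → pass.
2 of 3 fail.

2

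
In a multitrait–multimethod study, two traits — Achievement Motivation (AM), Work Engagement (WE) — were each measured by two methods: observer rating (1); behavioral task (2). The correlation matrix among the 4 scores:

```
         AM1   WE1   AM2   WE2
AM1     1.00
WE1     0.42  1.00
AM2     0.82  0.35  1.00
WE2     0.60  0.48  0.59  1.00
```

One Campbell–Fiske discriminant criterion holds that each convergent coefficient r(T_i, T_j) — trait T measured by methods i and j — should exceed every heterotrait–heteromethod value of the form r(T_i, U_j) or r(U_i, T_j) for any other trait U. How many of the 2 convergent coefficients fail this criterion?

1

Each convergent coefficient versus the relevant comparison correlations:
AM (methods 1·2): 0.82 vs {0.60, 0.35} → pass.
WE (methods 1·2): 0.48 vs {0.35, 0.60} → fail.
1 of 2 fail.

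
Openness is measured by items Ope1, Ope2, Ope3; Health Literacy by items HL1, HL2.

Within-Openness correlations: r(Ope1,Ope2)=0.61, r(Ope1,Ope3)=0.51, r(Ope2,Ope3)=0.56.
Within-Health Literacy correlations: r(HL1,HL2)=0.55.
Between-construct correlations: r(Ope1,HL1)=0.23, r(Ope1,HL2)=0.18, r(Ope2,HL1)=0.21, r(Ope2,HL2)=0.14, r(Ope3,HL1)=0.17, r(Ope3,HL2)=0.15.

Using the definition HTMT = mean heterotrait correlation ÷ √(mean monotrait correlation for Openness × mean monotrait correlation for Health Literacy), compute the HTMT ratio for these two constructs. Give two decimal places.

0.32

Between-construct mean = 1.08/6 = 0.1800.
Mean within-Ope = 1.68/3 = 0.5600; mean within-HL = 0.55/1 = 0.5500.
Geometric mean = √(0.5600 × 0.5500) = 0.5550.
HTMT = 0.1800 / 0.5550 = 0.32.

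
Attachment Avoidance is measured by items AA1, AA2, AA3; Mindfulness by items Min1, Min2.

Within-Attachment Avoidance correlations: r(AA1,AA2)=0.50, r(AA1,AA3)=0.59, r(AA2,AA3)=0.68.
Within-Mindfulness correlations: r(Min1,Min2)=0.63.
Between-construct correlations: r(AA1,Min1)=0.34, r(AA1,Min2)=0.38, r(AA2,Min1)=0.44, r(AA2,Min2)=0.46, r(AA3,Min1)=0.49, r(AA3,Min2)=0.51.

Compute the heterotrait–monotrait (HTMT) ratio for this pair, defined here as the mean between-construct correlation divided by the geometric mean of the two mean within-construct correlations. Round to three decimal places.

0.716

Between-construct mean = 2.62/6 = 0.4367.
Mean within-AA = 1.77/3 = 0.5900; mean within-Min = 0.63/1 = 0.6300.
Geometric mean = √(0.5900 × 0.6300) = 0.6097.
HTMT = 0.4367 / 0.6097 = 0.716.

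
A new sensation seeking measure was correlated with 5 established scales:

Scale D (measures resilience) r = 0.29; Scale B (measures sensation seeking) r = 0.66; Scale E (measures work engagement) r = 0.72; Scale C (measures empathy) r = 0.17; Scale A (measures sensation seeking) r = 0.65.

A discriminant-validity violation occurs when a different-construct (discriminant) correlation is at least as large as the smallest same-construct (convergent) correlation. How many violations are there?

Convergent (same construct = sensation seeking): Scale B, Scale A.
Smallest convergent = 0.65. Discriminant values: 0.29, 0.72, 0.17; count ≥ 0.65 → 1.

1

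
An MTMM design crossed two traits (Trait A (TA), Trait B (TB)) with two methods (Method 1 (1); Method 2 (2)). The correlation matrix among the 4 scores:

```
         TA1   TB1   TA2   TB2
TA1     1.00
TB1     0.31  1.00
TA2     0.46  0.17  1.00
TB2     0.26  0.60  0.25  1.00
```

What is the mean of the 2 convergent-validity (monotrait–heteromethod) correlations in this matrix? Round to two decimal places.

Convergent values: 0.46, 0.60; mean = 1.06/2 = 0.53.

0.53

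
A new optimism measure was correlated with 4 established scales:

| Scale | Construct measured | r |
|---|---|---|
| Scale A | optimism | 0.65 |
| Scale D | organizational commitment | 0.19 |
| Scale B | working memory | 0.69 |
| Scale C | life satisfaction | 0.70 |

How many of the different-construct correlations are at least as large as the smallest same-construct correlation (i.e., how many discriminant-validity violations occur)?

2

Convergent (same construct = optimism): Scale A.
Smallest convergent = 0.65. Discriminant values: 0.19, 0.69, 0.70; count ≥ 0.65 → 2.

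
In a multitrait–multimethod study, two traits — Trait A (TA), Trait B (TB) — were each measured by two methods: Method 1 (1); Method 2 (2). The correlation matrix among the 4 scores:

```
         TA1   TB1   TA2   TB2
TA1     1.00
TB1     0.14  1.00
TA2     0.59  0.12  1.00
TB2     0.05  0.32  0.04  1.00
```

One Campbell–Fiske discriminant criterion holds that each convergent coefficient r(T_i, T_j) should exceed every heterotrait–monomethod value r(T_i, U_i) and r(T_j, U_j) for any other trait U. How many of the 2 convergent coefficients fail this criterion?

Each convergent coefficient versus the relevant comparison correlations:
TA (methods 1·2): 0.59 vs {0.14, 0.04} → pass.
TB (methods 1·2): 0.32 vs {0.14, 0.04} → pass.
0 of 2 fail.

0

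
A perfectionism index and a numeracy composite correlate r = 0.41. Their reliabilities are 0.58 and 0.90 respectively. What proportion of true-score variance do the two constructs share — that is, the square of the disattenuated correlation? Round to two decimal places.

Disattenuated r = 0.41 / √(0.58 × 0.90) = 0.41 / 0.7225 = 0.5675.
Shared true-score variance = 0.5675² = 0.3221 ≈ 0.32.

0.32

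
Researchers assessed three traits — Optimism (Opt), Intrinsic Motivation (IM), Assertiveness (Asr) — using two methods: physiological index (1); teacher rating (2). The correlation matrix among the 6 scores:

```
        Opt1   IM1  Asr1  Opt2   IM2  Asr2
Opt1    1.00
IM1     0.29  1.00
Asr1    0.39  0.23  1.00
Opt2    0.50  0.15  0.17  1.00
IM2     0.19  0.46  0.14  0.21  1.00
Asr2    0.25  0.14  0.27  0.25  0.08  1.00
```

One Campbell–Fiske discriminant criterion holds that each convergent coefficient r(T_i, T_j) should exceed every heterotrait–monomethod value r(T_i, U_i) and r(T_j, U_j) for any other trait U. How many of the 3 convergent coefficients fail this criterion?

1

Convergent coefficients and their comparison sets:
Opt (methods 1·2): 0.50 vs {0.29, 0.21, 0.39, 0.25} → pass.
IM (methods 1·2): 0.46 vs {0.29, 0.21, 0.23, 0.08} → pass.
Asr (methods 1·2): 0.27 vs {0.39, 0.25, 0.23, 0.08} → fail.
1 of 3 fail.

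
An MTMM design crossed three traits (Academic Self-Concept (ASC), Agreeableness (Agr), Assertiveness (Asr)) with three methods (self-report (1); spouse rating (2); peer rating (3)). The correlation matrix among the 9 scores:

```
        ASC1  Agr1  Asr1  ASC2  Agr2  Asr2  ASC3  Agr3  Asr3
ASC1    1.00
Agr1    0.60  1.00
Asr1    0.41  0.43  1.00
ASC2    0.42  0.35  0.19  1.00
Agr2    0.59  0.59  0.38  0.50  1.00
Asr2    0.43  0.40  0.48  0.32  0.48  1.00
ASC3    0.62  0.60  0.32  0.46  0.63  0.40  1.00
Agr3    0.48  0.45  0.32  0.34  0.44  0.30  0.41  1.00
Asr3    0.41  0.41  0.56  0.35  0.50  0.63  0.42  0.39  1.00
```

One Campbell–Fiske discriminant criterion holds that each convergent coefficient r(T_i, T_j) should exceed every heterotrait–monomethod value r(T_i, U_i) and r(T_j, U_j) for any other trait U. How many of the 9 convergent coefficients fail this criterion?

6

Checking each validity diagonal entry against its comparison values:
ASC (methods 1·2): 0.42 vs {0.60, 0.50, 0.41, 0.32} → fail.
ASC (methods 1·3): 0.62 vs {0.60, 0.41, 0.41, 0.42} → pass.
ASC (methods 2·3): 0.46 vs {0.50, 0.41, 0.32, 0.42} → fail.
Agr (methods 1·2): 0.59 vs {0.60, 0.50, 0.43, 0.48} → fail.
Agr (methods 1·3): 0.45 vs {0.60, 0.41, 0.43, 0.39} → fail.
Agr (methods 2·3): 0.44 vs {0.50, 0.41, 0.48, 0.39} → fail.
Asr (methods 1·2): 0.48 vs {0.41, 0.32, 0.43, 0.48} → fail.
Asr (methods 1·3): 0.56 vs {0.41, 0.42, 0.43, 0.39} → pass.
Asr (methods 2·3): 0.63 vs {0.32, 0.42, 0.48, 0.39} → pass.
6 of 9 fail.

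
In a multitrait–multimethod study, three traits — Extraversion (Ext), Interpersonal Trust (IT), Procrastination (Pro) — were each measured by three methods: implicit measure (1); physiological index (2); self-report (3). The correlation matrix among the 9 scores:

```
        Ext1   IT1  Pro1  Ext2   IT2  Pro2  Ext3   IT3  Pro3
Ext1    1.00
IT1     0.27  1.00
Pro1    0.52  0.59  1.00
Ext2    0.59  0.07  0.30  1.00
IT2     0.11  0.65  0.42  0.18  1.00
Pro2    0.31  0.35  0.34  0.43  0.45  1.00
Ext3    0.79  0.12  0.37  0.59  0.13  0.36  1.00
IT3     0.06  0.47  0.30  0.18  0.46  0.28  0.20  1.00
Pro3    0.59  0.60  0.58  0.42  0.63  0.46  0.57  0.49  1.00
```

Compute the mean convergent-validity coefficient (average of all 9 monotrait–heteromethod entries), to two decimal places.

0.55

Convergent values: 0.59, 0.79, 0.59, 0.65, 0.47, 0.46, 0.34, 0.58, 0.46; mean = 4.93/9 = 0.55.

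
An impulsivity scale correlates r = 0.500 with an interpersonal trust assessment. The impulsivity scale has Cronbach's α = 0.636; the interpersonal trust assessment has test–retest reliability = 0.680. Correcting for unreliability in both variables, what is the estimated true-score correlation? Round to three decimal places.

r_true = r_obs / √(r_xx · r_yy) = 0.500 / √(0.636 × 0.680) = 0.500 / √0.432480 = 0.500 / 0.6576 ≈ 0.760.

0.760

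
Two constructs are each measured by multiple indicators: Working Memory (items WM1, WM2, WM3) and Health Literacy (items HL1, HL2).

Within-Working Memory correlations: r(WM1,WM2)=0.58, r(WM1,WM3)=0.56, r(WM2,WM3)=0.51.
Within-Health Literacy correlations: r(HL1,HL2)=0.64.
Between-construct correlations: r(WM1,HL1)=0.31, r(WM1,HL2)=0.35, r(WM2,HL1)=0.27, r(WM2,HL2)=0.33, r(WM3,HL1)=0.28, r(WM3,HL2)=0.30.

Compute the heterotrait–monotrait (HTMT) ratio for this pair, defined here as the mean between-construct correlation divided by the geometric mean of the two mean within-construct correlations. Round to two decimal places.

0.52

Between-construct mean = 1.84/6 = 0.3067.
Mean within-WM = 1.65/3 = 0.5500; mean within-HL = 0.64/1 = 0.6400.
Geometric mean = √(0.5500 × 0.6400) = 0.5933.
HTMT = 0.3067 / 0.5933 = 0.52.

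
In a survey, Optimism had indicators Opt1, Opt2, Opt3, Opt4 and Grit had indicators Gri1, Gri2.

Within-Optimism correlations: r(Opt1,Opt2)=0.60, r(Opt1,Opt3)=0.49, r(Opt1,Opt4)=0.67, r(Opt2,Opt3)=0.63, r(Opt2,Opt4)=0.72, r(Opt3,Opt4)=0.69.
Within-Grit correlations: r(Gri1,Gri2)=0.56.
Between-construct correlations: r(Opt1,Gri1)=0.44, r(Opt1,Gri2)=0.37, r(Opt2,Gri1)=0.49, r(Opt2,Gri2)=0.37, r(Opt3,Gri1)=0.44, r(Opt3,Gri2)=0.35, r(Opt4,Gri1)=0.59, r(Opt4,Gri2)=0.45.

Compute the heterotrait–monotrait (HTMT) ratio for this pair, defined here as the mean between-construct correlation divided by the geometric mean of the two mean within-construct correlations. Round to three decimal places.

0.735

Mean between = 3.50/8 = 0.4375.
Mean within-Opt = 3.80/6 = 0.6333; mean within-Gri = 0.56/1 = 0.5600.
Geometric mean = √(0.6333 × 0.5600) = 0.5955.
HTMT = 0.4375 / 0.5955 = 0.735.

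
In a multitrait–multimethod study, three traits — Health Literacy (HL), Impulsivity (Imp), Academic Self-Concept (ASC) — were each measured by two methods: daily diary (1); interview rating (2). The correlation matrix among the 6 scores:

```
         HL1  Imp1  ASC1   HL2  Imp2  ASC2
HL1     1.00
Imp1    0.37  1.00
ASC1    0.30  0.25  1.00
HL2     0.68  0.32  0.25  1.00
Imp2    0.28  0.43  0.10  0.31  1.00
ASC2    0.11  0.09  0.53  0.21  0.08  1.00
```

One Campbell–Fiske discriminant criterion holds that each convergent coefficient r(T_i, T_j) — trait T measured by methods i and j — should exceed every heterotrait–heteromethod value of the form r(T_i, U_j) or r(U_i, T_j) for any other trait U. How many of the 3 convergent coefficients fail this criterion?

0

Checking each validity diagonal entry against its comparison values:
HL (methods 1·2): 0.68 vs {0.28, 0.32, 0.11, 0.25} → pass.
Imp (methods 1·2): 0.43 vs {0.32, 0.28, 0.09, 0.10} → pass.
ASC (methods 1·2): 0.53 vs {0.25, 0.11, 0.10, 0.09} → pass.
0 of 3 fail.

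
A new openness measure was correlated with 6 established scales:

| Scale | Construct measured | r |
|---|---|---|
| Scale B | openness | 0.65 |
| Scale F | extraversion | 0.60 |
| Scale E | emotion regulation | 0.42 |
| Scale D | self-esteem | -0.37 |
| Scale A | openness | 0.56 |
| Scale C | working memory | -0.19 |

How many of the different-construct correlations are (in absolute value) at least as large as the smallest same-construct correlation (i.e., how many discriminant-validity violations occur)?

Convergent (same construct = openness): Scale B, Scale A.
Smallest convergent = 0.56. Discriminant |r|: 0.60, 0.42, 0.37, 0.19; count ≥ 0.56 → 1.

1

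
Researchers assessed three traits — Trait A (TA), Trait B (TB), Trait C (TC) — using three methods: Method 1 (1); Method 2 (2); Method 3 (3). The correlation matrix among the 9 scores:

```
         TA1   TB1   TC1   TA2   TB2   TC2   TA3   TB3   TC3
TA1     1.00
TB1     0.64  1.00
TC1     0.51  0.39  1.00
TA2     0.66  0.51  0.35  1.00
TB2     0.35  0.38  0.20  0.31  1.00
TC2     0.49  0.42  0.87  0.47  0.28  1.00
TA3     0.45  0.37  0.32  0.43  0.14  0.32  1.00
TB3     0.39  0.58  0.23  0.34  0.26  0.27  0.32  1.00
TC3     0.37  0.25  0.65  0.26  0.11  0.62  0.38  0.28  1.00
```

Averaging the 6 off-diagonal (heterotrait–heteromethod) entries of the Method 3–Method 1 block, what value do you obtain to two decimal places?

HTHM values (method 3 × method 1): 0.37, 0.32, 0.39, 0.23, 0.37, 0.25; mean = 1.93/6 = 0.32.

0.32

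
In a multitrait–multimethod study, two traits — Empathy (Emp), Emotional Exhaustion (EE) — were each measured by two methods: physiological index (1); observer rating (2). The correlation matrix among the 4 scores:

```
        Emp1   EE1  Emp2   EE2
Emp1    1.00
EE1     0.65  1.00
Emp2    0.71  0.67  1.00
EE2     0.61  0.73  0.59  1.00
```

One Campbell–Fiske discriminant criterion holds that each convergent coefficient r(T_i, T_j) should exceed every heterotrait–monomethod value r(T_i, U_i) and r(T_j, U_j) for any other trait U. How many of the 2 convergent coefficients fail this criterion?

0

Convergent coefficients and their comparison sets:
Emp (methods 1·2): 0.71 vs {0.65, 0.59} → pass.
EE (methods 1·2): 0.73 vs {0.65, 0.59} → pass.
0 of 2 fail.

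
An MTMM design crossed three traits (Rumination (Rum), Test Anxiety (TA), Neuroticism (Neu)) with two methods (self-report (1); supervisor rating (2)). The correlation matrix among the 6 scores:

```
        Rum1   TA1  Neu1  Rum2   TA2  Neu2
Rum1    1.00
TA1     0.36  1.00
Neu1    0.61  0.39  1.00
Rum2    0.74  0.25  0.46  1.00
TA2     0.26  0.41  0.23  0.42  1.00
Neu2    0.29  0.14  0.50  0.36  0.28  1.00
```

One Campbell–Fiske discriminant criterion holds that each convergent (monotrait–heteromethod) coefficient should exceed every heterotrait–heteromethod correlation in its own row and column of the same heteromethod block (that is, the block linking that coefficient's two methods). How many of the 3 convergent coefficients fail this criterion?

0

Each convergent coefficient versus the relevant comparison correlations:
Rum (methods 1·2): 0.74 vs {0.26, 0.25, 0.29, 0.46} → pass.
TA (methods 1·2): 0.41 vs {0.25, 0.26, 0.14, 0.23} → pass.
Neu (methods 1·2): 0.50 vs {0.46, 0.29, 0.23, 0.14} → pass.
0 of 3 fail.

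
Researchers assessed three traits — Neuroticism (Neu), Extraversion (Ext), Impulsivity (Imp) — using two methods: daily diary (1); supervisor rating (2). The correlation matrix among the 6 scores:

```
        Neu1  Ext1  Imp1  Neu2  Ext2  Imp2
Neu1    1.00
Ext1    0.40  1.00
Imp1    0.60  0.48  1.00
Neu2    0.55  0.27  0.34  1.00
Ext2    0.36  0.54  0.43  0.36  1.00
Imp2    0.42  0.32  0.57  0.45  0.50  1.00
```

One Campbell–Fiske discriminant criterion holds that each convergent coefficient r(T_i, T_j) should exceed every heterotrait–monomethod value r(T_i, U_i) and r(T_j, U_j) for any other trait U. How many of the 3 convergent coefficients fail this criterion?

Convergent coefficients and their comparison sets:
Neu (methods 1·2): 0.55 vs {0.40, 0.36, 0.60, 0.45} → fail.
Ext (methods 1·2): 0.54 vs {0.40, 0.36, 0.48, 0.50} → pass.
Imp (methods 1·2): 0.57 vs {0.60, 0.45, 0.48, 0.50} → fail.
2 of 3 fail.

2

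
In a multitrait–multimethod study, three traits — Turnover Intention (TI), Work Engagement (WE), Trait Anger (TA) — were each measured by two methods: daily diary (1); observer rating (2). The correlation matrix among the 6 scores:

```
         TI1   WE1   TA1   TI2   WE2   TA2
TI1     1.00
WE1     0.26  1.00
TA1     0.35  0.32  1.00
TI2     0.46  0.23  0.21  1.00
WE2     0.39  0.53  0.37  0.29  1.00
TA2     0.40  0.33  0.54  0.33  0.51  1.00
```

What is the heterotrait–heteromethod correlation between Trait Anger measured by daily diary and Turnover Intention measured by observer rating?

Different traits and methods: r(TA1, TI2) = 0.21.

0.21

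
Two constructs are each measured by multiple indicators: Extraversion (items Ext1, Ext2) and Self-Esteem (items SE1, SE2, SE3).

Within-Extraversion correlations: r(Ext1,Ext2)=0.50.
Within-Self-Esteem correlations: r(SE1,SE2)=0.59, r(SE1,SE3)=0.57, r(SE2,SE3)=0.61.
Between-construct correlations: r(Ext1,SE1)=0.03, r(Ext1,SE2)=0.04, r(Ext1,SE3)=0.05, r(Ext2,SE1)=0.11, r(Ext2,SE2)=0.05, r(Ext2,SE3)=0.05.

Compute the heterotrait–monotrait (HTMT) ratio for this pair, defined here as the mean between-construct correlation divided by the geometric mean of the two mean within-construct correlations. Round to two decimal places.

0.10

Between-construct mean = 0.33/6 = 0.0550.
Mean within-Ext = 0.50/1 = 0.5000; mean within-SE = 1.77/3 = 0.5900.
Geometric mean = √(0.5000 × 0.5900) = 0.5431.
HTMT = 0.0550 / 0.5431 = 0.10.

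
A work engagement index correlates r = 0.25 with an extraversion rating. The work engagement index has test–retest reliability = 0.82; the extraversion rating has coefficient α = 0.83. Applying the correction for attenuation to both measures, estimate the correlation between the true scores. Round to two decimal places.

r_true = r_obs / √(r_xx · r_yy) = 0.25 / √(0.82 × 0.83) = 0.25 / √0.6806 = 0.25 / 0.8250 ≈ 0.30.

0.30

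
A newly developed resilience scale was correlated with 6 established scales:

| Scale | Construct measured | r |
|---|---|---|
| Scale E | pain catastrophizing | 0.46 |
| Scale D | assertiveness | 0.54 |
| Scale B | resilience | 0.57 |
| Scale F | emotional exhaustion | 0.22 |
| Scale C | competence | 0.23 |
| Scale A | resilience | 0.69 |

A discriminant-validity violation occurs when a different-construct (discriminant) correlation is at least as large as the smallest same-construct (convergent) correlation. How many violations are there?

0

Convergent (same construct = resilience): Scale B, Scale A.
Smallest convergent = 0.57. Discriminant values: 0.46, 0.54, 0.22, 0.23; count ≥ 0.57 → 0.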